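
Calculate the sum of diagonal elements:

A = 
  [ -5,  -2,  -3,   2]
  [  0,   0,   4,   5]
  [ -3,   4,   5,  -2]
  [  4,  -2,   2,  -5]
-5

tr(A) = -5 + 0 + 5 + -5 = -5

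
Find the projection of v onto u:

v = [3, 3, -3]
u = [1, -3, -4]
proj_u(v) = [3/13, -9/13, -12/13]

v·u = (3)(1) + (3)(-3) + (-3)(-4) = 6
u·u = (1)² + (-3)² + (-4)² = 26
proj_u(v) = (v·u / u·u) × u = (6/26) × u = (3/13) × u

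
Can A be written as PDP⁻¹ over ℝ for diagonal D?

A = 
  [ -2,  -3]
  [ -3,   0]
Yes

tr(A) = -2, det(A) = -9
Characteristic polynomial: λ² - tr(A)λ + det(A) = λ² + 2λ - 9
λ² + 2λ - 9 = 0  ⇒  λ = (-2 ± √((2)² - 4·(-9)))/2 = (-2 ± √(40))/2
  = -1 + √10,  -1 - √10
Eigenvalues: -1 + √10, -1 - √10  (≈ 2.162, -4.162)
The two irrational eigenvalues are distinct (simple), so each has alg. mult. = geom. mult. = 1.
Sum of geometric multiplicities equals n, so A has n independent eigenvectors.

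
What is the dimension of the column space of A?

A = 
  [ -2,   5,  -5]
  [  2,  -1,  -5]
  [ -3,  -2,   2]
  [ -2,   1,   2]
dim(Col(A)) = 3

Row reduce:
R2 → R2 + (1)·R1
R3 → R3 - (3/2)·R1
R4 → R4 - (1)·R1
R3 → R3 + (19/8)·R2
R4 → R4 + (1)·R2
R4 → R4 - (4/19)·R3
REF = 
  [   -2,     5,    -5]
  [    0,     4,   -10]
  [    0,     0, -57/4]
  [    0,     0,     0]
Pivot columns: 1, 2, 3 → 3 pivots.
dim(Col(A)) = number of pivot columns = 3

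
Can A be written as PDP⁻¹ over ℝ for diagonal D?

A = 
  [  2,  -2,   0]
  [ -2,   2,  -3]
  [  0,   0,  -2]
Yes

Characteristic polynomial: det(λI - A) = λ³ - 2λ² - 8λ
The constant term is 0, so λ = 0 is a root: p(λ) = λ(λ² - 2λ - 8)
λ² - 2λ - 8 = (λ + 2)(λ - 4)
Eigenvalues: 0, 4, -2
λ=-2: alg. mult. = 1, geom. mult. = 3 - rank(A - (-2)I) = 3 - 2 = 1
λ=0: alg. mult. = 1, geom. mult. = 3 - rank(A - (0)I) = 3 - 2 = 1
λ=4: alg. mult. = 1, geom. mult. = 3 - rank(A - (4)I) = 3 - 2 = 1
Sum of geometric multiplicities equals n, so A has n independent eigenvectors.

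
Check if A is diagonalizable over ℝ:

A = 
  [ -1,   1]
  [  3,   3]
Yes

tr(A) = 2, det(A) = -6
Characteristic polynomial: λ² - tr(A)λ + det(A) = λ² - 2λ - 6
λ² - 2λ - 6 = 0  ⇒  λ = (2 ± √((-2)² - 4·(-6)))/2 = (2 ± √(28))/2
  = 1 + √7,  1 - √7
Eigenvalues: 1 + √7, 1 - √7  (≈ 3.646, -1.646)
The two irrational eigenvalues are distinct (simple), so each has alg. mult. = geom. mult. = 1.
Sum of geometric multiplicities equals n, so A has n independent eigenvectors.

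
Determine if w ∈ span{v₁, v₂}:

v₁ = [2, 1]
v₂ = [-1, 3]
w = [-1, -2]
Yes

Form the augmented matrix and row-reduce:
[v₁|v₂|w] = 
  [  2,  -1,  -1]
  [  1,   3,  -2]
R2 → R2 - (1/2)·R1
REF = 
  [   2,   -1,   -1]
  [   0,  7/2, -3/2]

No row of the form [0 0 | nonzero], so the system is consistent. Back-substitution gives c₁ = -5/7, c₂ = -3/7: w = (-5/7)·v₁ + (-3/7)·v₂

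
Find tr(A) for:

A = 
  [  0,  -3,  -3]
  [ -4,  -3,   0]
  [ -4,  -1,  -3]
-6

tr(A) = 0 + -3 + -3 = -6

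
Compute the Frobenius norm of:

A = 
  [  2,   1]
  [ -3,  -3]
||A||_F = 4.796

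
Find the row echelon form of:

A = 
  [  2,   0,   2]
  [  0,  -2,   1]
Row operations:
No row operations needed (already in echelon form).

Resulting echelon form:
REF = 
  [  2,   0,   2]
  [  0,  -2,   1]

Rank = 2 (number of non-zero pivot rows).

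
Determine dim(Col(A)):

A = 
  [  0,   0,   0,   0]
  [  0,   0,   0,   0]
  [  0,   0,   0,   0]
Row reduce:
(no row operations needed)
REF = 
  [  0,   0,   0,   0]
  [  0,   0,   0,   0]
  [  0,   0,   0,   0]
Pivot columns: none → 0 pivots.
dim(Col(A)) = number of pivot columns = 0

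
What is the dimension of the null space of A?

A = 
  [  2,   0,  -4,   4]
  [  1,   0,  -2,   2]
nullity(A) = 3

Row reduce:
R2 → R2 - (1/2)·R1
REF = 
  [  2,   0,  -4,   4]
  [  0,   0,   0,   0]
Pivot columns: 1 → 1 pivot.
rank(A) = 1, so nullity(A) = 4 - 1 = 3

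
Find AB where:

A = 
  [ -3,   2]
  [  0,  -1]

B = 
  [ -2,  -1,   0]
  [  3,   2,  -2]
A is 2×2 and B is 2×3, so AB is 2×3. Each entry is (row of A)·(column of B):
AB[1,1] = (-3)(-2) + (2)(3) = 12
AB[1,2] = (-3)(-1) + (2)(2) = 7
AB[1,3] = (-3)(0) + (2)(-2) = -4
AB[2,1] = (0)(-2) + (-1)(3) = -3
AB[2,2] = (0)(-1) + (-1)(2) = -2
AB[2,3] = (0)(0) + (-1)(-2) = 2

AB = 
  [ 12,   7,  -4]
  [ -3,  -2,   2]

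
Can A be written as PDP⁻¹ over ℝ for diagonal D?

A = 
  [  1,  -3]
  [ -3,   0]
Yes

tr(A) = 1, det(A) = -9
Characteristic polynomial: λ² - tr(A)λ + det(A) = λ² - λ - 9
λ² - λ - 9 = 0  ⇒  λ = (1 ± √((-1)² - 4·(-9)))/2 = (1 ± √(37))/2
  = (1 + √37)/2,  (1 - √37)/2
Eigenvalues: (1 + √37)/2, (1 - √37)/2  (≈ 3.541, -2.541)
The two irrational eigenvalues are distinct (simple), so each has alg. mult. = geom. mult. = 1.
Sum of geometric multiplicities equals n, so A has n independent eigenvectors.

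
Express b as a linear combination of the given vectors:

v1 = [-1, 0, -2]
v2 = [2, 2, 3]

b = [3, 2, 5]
c1 = -1, c2 = 1

b = -1·v1 + 1·v2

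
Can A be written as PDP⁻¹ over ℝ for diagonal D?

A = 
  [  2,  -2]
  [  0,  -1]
Yes

tr(A) = 1, det(A) = -2
Characteristic polynomial: λ² - tr(A)λ + det(A) = λ² - λ - 2
λ² - λ - 2 = (λ + 1)(λ - 2)
Eigenvalues: 2, -1
λ=-1: alg. mult. = 1, geom. mult. = 2 - rank(A - (-1)I) = 2 - 1 = 1
λ=2: alg. mult. = 1, geom. mult. = 2 - rank(A - (2)I) = 2 - 1 = 1
Sum of geometric multiplicities equals n, so A has n independent eigenvectors.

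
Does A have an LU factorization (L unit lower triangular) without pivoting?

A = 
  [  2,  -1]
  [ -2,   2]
Yes.
A[1,1] = 2 ≠ 0, so Gaussian elimination proceeds without a row swap: multiplier ℓ₂₁ = (-2)/(2) = -1, and U[2,2] = 2 - (-1)(-1) = 1.
L = 
  [  1,   0]
  [ -1,   1]
U = 
  [  2,  -1]
  [  0,   1]
Check row 2 of LU: [(-1)(2), (-1)(-1) + 1] = [-2, 2] = row 2 of A ✓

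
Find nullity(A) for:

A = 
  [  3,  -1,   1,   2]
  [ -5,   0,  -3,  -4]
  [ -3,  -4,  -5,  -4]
nullity(A) = 2

Row reduce:
R2 → R2 + (5/3)·R1
R3 → R3 + (1)·R1
R3 → R3 - (3)·R2
REF = 
  [   3,   -1,    1,    2]
  [   0, -5/3, -4/3, -2/3]
  [   0,    0,    0,    0]
Pivot columns: 1, 2 → 2 pivots.
rank(A) = 2, so nullity(A) = 4 - 2 = 2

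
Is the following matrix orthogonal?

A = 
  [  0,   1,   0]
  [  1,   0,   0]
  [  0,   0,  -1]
Yes

AᵀA = 
  [  1,   0,   0]
  [  0,   1,   0]
  [  0,   0,   1]
= I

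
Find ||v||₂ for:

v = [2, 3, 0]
3.606

||v||₂ = √((2)² + (3)² + (0)²) = √13 = 3.606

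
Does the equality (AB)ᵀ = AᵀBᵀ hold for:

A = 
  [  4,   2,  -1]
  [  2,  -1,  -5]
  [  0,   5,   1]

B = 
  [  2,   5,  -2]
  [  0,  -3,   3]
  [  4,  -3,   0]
No

(AB)ᵀ = 
  [  4, -16,   4]
  [ 17,  28, -18]
  [ -2,  -7,  15]

AᵀBᵀ = 
  [ 18,  -6,  10]
  [-11,  18,  11]
  [-29,  18,  11]

The two matrices differ, so (AB)ᵀ ≠ AᵀBᵀ in general. The correct identity is (AB)ᵀ = BᵀAᵀ.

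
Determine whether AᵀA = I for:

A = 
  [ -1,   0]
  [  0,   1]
Yes

AᵀA = 
  [  1,   0]
  [  0,   1]
= I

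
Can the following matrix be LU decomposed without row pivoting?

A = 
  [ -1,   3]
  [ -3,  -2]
Yes.
A[1,1] = -1 ≠ 0, so Gaussian elimination proceeds without a row swap: multiplier ℓ₂₁ = (-3)/(-1) = 3, and U[2,2] = -2 - (3)(3) = -11.
L = 
  [  1,   0]
  [  3,   1]
U = 
  [ -1,   3]
  [  0, -11]
Check row 2 of LU: [(3)(-1), (3)(3) + (-11)] = [-3, -2] = row 2 of A ✓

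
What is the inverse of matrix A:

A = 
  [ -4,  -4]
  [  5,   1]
det(A) = (-4)(1) - (-4)(5) = 16
For a 2×2 matrix, A⁻¹ = (1/det(A)) · [[d, -b], [-c, a]]
    = (1/16) · [[1, 4], [-5, -4]]

A⁻¹ = 
  [ 1/16,   1/4]
  [-5/16,  -1/4]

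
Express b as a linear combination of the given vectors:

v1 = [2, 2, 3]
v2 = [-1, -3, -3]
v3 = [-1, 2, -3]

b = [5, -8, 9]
c1 = 2, c2 = 2, c3 = -3

b = 2·v1 + 2·v2 + -3·v3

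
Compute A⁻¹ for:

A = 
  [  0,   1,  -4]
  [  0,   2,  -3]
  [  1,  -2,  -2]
det(A) = (0)·((2)(-2) - (-3)(-2)) - (1)·((0)(-2) - (-3)(1)) + (-4)·((0)(-2) - (2)(1))
  = (0)(-10) - (1)(3) + (-4)(-2)
  = 5
det(A) = 5 ≠ 0, so A is invertible.

Cofactors Cᵢⱼ = (-1)ⁱ⁺ʲ·Mᵢⱼ:
C = 
  [-10,  -3,  -2]
  [ 10,   4,   1]
  [  5,   0,   0]

adj(A) = Cᵀ:
adj(A) = 
  [-10,  10,   5]
  [ -3,   4,   0]
  [ -2,   1,   0]

A⁻¹ = (1/5) · adj(A):
A⁻¹ = 
  [  -2,    2,    1]
  [-3/5,  4/5,    0]
  [-2/5,  1/5,    0]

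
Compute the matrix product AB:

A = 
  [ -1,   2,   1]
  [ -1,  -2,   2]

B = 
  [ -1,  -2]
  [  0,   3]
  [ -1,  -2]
AB = 
  [  0,   6]
  [ -1,  -8]

A is 2×3 and B is 3×2, so AB is 2×2. Each entry is (row of A)·(column of B):
AB[1,1] = (-1)(-1) + (2)(0) + (1)(-1) = 0
AB[1,2] = (-1)(-2) + (2)(3) + (1)(-2) = 6
AB[2,1] = (-1)(-1) + (-2)(0) + (2)(-1) = -1
AB[2,2] = (-1)(-2) + (-2)(3) + (2)(-2) = -8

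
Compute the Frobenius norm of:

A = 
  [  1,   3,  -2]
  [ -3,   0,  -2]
||A||_F = 5.196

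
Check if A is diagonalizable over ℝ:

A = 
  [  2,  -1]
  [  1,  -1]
Yes

tr(A) = 1, det(A) = -1
Characteristic polynomial: λ² - tr(A)λ + det(A) = λ² - λ - 1
λ² - λ - 1 = 0  ⇒  λ = (1 ± √((-1)² - 4·(-1)))/2 = (1 ± √(5))/2
  = (1 + √5)/2,  (1 - √5)/2
Eigenvalues: (1 + √5)/2, (1 - √5)/2  (≈ 1.618, -0.618)
The two irrational eigenvalues are distinct (simple), so each has alg. mult. = geom. mult. = 1.
Sum of geometric multiplicities equals n, so A has n independent eigenvectors.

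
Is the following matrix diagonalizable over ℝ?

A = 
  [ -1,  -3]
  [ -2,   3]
Yes

tr(A) = 2, det(A) = -9
Characteristic polynomial: λ² - tr(A)λ + det(A) = λ² - 2λ - 9
λ² - 2λ - 9 = 0  ⇒  λ = (2 ± √((-2)² - 4·(-9)))/2 = (2 ± √(40))/2
  = 1 + √10,  1 - √10
Eigenvalues: 1 + √10, 1 - √10  (≈ 4.162, -2.162)
The two irrational eigenvalues are distinct (simple), so each has alg. mult. = geom. mult. = 1.
Sum of geometric multiplicities equals n, so A has n independent eigenvectors.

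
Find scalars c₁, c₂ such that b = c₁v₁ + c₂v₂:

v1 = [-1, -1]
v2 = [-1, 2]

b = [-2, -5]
c1 = 3, c2 = -1

b = 3·v1 + -1·v2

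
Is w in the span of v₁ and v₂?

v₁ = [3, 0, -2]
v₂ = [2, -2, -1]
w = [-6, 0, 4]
Yes

Form the augmented matrix and row-reduce:
[v₁|v₂|w] = 
  [  3,   2,  -6]
  [  0,  -2,   0]
  [ -2,  -1,   4]
R3 → R3 + (2/3)·R1
R3 → R3 + (1/6)·R2
REF = 
  [  3,   2,  -6]
  [  0,  -2,   0]
  [  0,   0,   0]

No row of the form [0 0 | nonzero], so the system is consistent. Back-substitution gives c₁ = -2, c₂ = 0: w = (-2)·v₁ + (0)·v₂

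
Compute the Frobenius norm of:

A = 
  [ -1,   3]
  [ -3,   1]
||A||_F = 4.472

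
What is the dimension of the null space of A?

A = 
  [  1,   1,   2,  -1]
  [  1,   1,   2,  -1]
nullity(A) = 3

Row reduce:
R2 → R2 - (1)·R1
REF = 
  [  1,   1,   2,  -1]
  [  0,   0,   0,   0]
Pivot columns: 1 → 1 pivot.
rank(A) = 1, so nullity(A) = 4 - 1 = 3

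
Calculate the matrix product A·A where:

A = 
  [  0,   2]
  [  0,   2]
A² = A·A:
A²[1,1] = (0)(0) + (2)(0) = 0
A²[1,2] = (0)(2) + (2)(2) = 4
A²[2,1] = (0)(0) + (2)(0) = 0
A²[2,2] = (0)(2) + (2)(2) = 4
A² = 
  [  0,   4]
  [  0,   4]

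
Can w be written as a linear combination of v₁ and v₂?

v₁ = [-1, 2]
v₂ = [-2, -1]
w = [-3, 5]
Yes

Form the augmented matrix and row-reduce:
[v₁|v₂|w] = 
  [ -1,  -2,  -3]
  [  2,  -1,   5]
R2 → R2 + (2)·R1
REF = 
  [ -1,  -2,  -3]
  [  0,  -5,  -1]

No row of the form [0 0 | nonzero], so the system is consistent. Back-substitution gives c₁ = 13/5, c₂ = 1/5: w = (13/5)·v₁ + (1/5)·v₂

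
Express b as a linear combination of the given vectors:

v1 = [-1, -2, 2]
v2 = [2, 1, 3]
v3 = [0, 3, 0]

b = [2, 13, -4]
c1 = -2, c2 = 0, c3 = 3

b = -2·v1 + 0·v2 + 3·v3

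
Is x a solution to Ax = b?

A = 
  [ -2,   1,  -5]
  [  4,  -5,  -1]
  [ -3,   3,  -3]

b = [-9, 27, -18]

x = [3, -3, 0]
Yes

Ax = [-9, 27, -18] = b ✓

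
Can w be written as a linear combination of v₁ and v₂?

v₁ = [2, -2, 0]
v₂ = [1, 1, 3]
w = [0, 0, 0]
Yes

Form the augmented matrix and row-reduce:
[v₁|v₂|w] = 
  [  2,   1,   0]
  [ -2,   1,   0]
  [  0,   3,   0]
R2 → R2 + (1)·R1
R3 → R3 - (3/2)·R2
REF = 
  [  2,   1,   0]
  [  0,   2,   0]
  [  0,   0,   0]

No row of the form [0 0 | nonzero], so the system is consistent. Back-substitution gives c₁ = 0, c₂ = 0: w = (0)·v₁ + (0)·v₂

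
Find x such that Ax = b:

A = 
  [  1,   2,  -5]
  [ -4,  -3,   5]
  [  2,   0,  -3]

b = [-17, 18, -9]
x = [0, -1, 3]

Row reduce the augmented matrix [A|b]:
R2 → R2 + (4)·R1
R3 → R3 - (2)·R1
R3 → R3 + (4/5)·R2
REF = 
  [  1,   2,  -5, -17]
  [  0,   5, -15, -50]
  [  0,   0,  -5, -15]

Back-substitution:
x₃ = (-15) / (-5) = 3
x₂ = (-50 - (-15)(3)) / 5 = -1
x₁ = (-17 - (2)(-1) - (-5)(3)) / 1 = 0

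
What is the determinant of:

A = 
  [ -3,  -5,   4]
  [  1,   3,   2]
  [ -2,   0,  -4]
60

Cofactor expansion along row 1:
det(A) = (-3)·((3)(-4) - (2)(0)) - (-5)·((1)(-4) - (2)(-2)) + (4)·((1)(0) - (3)(-2))
  = (-3)(-12) - (-5)(0) + (4)(6)
  = 60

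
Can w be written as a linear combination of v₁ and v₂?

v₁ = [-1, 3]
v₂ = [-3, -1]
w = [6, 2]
Yes

Form the augmented matrix and row-reduce:
[v₁|v₂|w] = 
  [ -1,  -3,   6]
  [  3,  -1,   2]
R2 → R2 + (3)·R1
REF = 
  [ -1,  -3,   6]
  [  0, -10,  20]

No row of the form [0 0 | nonzero], so the system is consistent. Back-substitution gives c₁ = 0, c₂ = -2: w = (0)·v₁ + (-2)·v₂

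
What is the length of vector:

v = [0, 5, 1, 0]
5.099

||v||₂ = √((0)² + (5)² + (1)² + (0)²) = √26 = 5.099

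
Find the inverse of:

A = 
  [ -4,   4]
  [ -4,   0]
det(A) = (-4)(0) - (4)(-4) = 16
For a 2×2 matrix, A⁻¹ = (1/det(A)) · [[d, -b], [-c, a]]
    = (1/16) · [[0, -4], [4, -4]]

A⁻¹ = 
  [   0, -1/4]
  [ 1/4, -1/4]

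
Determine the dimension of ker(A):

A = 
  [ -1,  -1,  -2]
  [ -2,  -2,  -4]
nullity(A) = 2

Row reduce:
R2 → R2 - (2)·R1
REF = 
  [ -1,  -1,  -2]
  [  0,   0,   0]
Pivot columns: 1 → 1 pivot.
rank(A) = 1, so nullity(A) = 3 - 1 = 2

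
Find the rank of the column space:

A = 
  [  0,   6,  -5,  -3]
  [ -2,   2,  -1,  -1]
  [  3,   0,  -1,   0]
Row reduce:
Swap R1 ↔ R2
R3 → R3 + (3/2)·R1
R3 → R3 - (1/2)·R2
REF = 
  [ -2,   2,  -1,  -1]
  [  0,   6,  -5,  -3]
  [  0,   0,   0,   0]
Pivot columns: 1, 2 → 2 pivots.
dim(Col(A)) = number of pivot columns = 2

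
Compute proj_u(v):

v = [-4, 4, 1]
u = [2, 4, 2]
proj_u(v) = [5/6, 5/3, 5/6]

v·u = (-4)(2) + (4)(4) + (1)(2) = 10
u·u = (2)² + (4)² + (2)² = 24
proj_u(v) = (v·u / u·u) × u = (10/24) × u = (5/12) × u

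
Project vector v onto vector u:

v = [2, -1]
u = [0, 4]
proj_u(v) = [0, -1]

v·u = (2)(0) + (-1)(4) = -4
u·u = (0)² + (4)² = 16
proj_u(v) = (v·u / u·u) × u = (-4/16) × u = (-1/4) × u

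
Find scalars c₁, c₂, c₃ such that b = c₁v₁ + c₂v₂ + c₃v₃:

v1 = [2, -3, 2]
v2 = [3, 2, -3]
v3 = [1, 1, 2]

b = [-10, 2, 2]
c1 = -2, c2 = -2, c3 = 0

b = -2·v1 + -2·v2 + 0·v3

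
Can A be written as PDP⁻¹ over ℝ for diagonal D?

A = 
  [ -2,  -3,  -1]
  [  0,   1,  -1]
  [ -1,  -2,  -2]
Yes

Characteristic polynomial: det(λI - A) = λ³ + 3λ² - 3λ - 4
By the rational root theorem any rational root is an integer dividing 4; none of those is a root, so p(λ) has no rational roots and hence (being an irreducible cubic) no repeated roots.
Discriminant of the cubic: Δ = 837
Δ > 0 ⇒ three distinct real eigenvalues: λ ≈ -3.529, -0.8326, 1.361
Three distinct real eigenvalues, so A has 3 independent eigenvectors.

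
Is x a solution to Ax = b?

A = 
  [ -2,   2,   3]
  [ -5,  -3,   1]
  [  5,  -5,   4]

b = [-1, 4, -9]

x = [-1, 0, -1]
Yes

Ax = [-1, 4, -9] = b ✓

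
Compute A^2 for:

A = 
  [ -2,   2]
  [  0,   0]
A² = A·A:
A²[1,1] = (-2)(-2) + (2)(0) = 4
A²[1,2] = (-2)(2) + (2)(0) = -4
A²[2,1] = (0)(-2) + (0)(0) = 0
A²[2,2] = (0)(2) + (0)(0) = 0
A² = 
  [  4,  -4]
  [  0,   0]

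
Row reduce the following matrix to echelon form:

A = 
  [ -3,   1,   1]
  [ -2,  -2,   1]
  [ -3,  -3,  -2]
Row operations:
R2 → R2 - (2/3)·R1
R3 → R3 - (1)·R1
R3 → R3 - (3/2)·R2

Resulting echelon form:
REF = 
  [  -3,    1,    1]
  [   0, -8/3,  1/3]
  [   0,    0, -7/2]

Rank = 3 (number of non-zero pivot rows).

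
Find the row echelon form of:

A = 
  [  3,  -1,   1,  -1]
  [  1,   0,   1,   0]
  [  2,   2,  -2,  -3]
Row operations:
R2 → R2 - (1/3)·R1
R3 → R3 - (2/3)·R1
R3 → R3 - (8)·R2

Resulting echelon form:
REF = 
  [  3,  -1,   1,  -1]
  [  0, 1/3, 2/3, 1/3]
  [  0,   0,  -8,  -5]

Rank = 3 (number of non-zero pivot rows).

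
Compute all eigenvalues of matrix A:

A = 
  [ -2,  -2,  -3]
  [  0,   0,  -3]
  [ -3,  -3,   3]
Characteristic polynomial: det(λI - A) = λ³ - λ² - 24λ
The constant term is 0, so λ = 0 is a root: p(λ) = λ(λ² - λ - 24)
λ² - λ - 24 = 0  ⇒  λ = (1 ± √((-1)² - 4·(-24)))/2 = (1 ± √(97))/2
  = (1 + √97)/2,  (1 - √97)/2

λ = 0, (1 + √97)/2, (1 - √97)/2  (≈ 0, 5.424, -4.424)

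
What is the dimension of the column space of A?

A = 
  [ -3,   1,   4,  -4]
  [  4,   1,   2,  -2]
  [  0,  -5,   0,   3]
dim(Col(A)) = 3

Row reduce:
R2 → R2 + (4/3)·R1
R3 → R3 + (15/7)·R2
REF = 
  [   -3,     1,     4,    -4]
  [    0,   7/3,  22/3, -22/3]
  [    0,     0, 110/7, -89/7]
Pivot columns: 1, 2, 3 → 3 pivots.
dim(Col(A)) = number of pivot columns = 3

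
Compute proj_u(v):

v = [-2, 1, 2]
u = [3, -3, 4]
v·u = (-2)(3) + (1)(-3) + (2)(4) = -1
u·u = (3)² + (-3)² + (4)² = 34
proj_u(v) = (v·u / u·u) × u = (-1/34) × u

proj_u(v) = [-3/34, 3/34, -2/17]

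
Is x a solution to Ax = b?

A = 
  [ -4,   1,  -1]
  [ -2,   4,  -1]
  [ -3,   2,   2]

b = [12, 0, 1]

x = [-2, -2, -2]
No

Ax = [8, -2, -2] ≠ b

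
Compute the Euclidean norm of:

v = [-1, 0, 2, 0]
2.236

||v||₂ = √((-1)² + (0)² + (2)² + (0)²) = √5 = 2.236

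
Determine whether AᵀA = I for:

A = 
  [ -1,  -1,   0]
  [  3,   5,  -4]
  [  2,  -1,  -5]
No

AᵀA = 
  [ 14,  14, -22]
  [ 14,  27, -15]
  [-22, -15,  41]
≠ I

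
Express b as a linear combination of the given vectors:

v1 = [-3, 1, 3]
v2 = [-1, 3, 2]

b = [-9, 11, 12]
c1 = 2, c2 = 3

b = 2·v1 + 3·v2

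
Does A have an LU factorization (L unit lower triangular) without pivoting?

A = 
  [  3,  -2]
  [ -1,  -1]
Yes.
A[1,1] = 3 ≠ 0, so Gaussian elimination proceeds without a row swap: multiplier ℓ₂₁ = (-1)/(3) = -1/3, and U[2,2] = -1 - (-1/3)(-2) = -5/3.
L = 
  [   1,    0]
  [-1/3,    1]
U = 
  [   3,   -2]
  [   0, -5/3]
Check row 2 of LU: [(-1/3)(3), (-1/3)(-2) + (-5/3)] = [-1, -1] = row 2 of A ✓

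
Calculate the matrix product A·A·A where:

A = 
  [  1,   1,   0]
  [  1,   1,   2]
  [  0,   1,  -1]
A² = A·A:
A²[1,1] = (1)(1) + (1)(1) + (0)(0) = 2
A²[1,2] = (1)(1) + (1)(1) + (0)(1) = 2
A²[1,3] = (1)(0) + (1)(2) + (0)(-1) = 2
A²[2,1] = (1)(1) + (1)(1) + (2)(0) = 2
A²[2,2] = (1)(1) + (1)(1) + (2)(1) = 4
A²[2,3] = (1)(0) + (1)(2) + (2)(-1) = 0
A²[3,1] = (0)(1) + (1)(1) + (-1)(0) = 1
A²[3,2] = (0)(1) + (1)(1) + (-1)(1) = 0
A²[3,3] = (0)(0) + (1)(2) + (-1)(-1) = 3
A² = 
  [  2,   2,   2]
  [  2,   4,   0]
  [  1,   0,   3]

A^3 = A^2·A:
A^3[1,1] = (2)(1) + (2)(1) + (2)(0) = 4
A^3[1,2] = (2)(1) + (2)(1) + (2)(1) = 6
A^3[1,3] = (2)(0) + (2)(2) + (2)(-1) = 2
A^3[2,1] = (2)(1) + (4)(1) + (0)(0) = 6
A^3[2,2] = (2)(1) + (4)(1) + (0)(1) = 6
A^3[2,3] = (2)(0) + (4)(2) + (0)(-1) = 8
A^3[3,1] = (1)(1) + (0)(1) + (3)(0) = 1
A^3[3,2] = (1)(1) + (0)(1) + (3)(1) = 4
A^3[3,3] = (1)(0) + (0)(2) + (3)(-1) = -3
A^3 = 
  [  4,   6,   2]
  [  6,   6,   8]
  [  1,   4,  -3]

Therefore
A^3 = 
  [  4,   6,   2]
  [  6,   6,   8]
  [  1,   4,  -3]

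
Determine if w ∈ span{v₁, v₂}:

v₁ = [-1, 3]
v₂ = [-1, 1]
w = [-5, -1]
Yes

Form the augmented matrix and row-reduce:
[v₁|v₂|w] = 
  [ -1,  -1,  -5]
  [  3,   1,  -1]
R2 → R2 + (3)·R1
REF = 
  [ -1,  -1,  -5]
  [  0,  -2, -16]

No row of the form [0 0 | nonzero], so the system is consistent. Back-substitution gives c₁ = -3, c₂ = 8: w = (-3)·v₁ + (8)·v₂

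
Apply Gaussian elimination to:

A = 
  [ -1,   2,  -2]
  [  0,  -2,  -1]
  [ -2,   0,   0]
Row operations:
R3 → R3 - (2)·R1
R3 → R3 - (2)·R2

Resulting echelon form:
REF = 
  [ -1,   2,  -2]
  [  0,  -2,  -1]
  [  0,   0,   6]

Rank = 3 (number of non-zero pivot rows).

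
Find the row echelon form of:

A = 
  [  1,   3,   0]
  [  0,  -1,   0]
Row operations:
No row operations needed (already in echelon form).

Resulting echelon form:
REF = 
  [  1,   3,   0]
  [  0,  -1,   0]

Rank = 2 (number of non-zero pivot rows).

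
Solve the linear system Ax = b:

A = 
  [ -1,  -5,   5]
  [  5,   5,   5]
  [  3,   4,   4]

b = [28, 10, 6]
Row reduce the augmented matrix [A|b]:
R2 → R2 + (5)·R1
R3 → R3 + (3)·R1
R3 → R3 - (11/20)·R2
REF = 
  [  -1,   -5,    5,   28]
  [   0,  -20,   30,  150]
  [   0,    0,  5/2, 15/2]

Back-substitution:
x₃ = (15/2) / (5/2) = 3
x₂ = (150 - (30)(3)) / (-20) = -3
x₁ = (28 - (-5)(-3) - (5)(3)) / (-1) = 2

x = [2, -3, 3]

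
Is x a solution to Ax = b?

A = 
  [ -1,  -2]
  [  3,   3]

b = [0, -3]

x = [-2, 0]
No

Ax = [2, -6] ≠ b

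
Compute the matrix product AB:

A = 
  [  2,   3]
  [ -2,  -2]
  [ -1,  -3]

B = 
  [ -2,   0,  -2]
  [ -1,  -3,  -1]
AB = 
  [ -7,  -9,  -7]
  [  6,   6,   6]
  [  5,   9,   5]

A is 3×2 and B is 2×3, so AB is 3×3. Each entry is (row of A)·(column of B):
AB[1,1] = (2)(-2) + (3)(-1) = -7
AB[1,2] = (2)(0) + (3)(-3) = -9
AB[1,3] = (2)(-2) + (3)(-1) = -7
AB[2,1] = (-2)(-2) + (-2)(-1) = 6
AB[2,2] = (-2)(0) + (-2)(-3) = 6
AB[2,3] = (-2)(-2) + (-2)(-1) = 6
AB[3,1] = (-1)(-2) + (-3)(-1) = 5
AB[3,2] = (-1)(0) + (-3)(-3) = 9
AB[3,3] = (-1)(-2) + (-3)(-1) = 5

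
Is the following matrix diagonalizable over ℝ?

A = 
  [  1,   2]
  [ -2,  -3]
No

tr(A) = -2, det(A) = 1
Characteristic polynomial: λ² - tr(A)λ + det(A) = λ² + 2λ + 1
λ² + 2λ + 1 = (λ + 1)²
Eigenvalues: -1, -1
λ=-1: alg. mult. = 2, geom. mult. = 2 - rank(A - (-1)I) = 2 - 1 = 1
Sum of geometric multiplicities = 1 < n = 2, so there aren't enough independent eigenvectors.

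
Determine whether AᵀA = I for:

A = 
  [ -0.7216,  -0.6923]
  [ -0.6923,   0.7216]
Yes

AᵀA = 
  [  1,   0]
  [  0,   1]
≈ I (equal to I up to the 4-dp rounding of the entries)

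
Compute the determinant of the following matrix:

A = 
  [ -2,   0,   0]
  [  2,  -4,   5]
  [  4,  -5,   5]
Cofactor expansion along row 1:
det(A) = (-2)·((-4)(5) - (5)(-5)) - (0)·((2)(5) - (5)(4)) + (0)·((2)(-5) - (-4)(4))
  = (-2)(5) - (0)(-10) + (0)(6)
  = -10

det(A) = -10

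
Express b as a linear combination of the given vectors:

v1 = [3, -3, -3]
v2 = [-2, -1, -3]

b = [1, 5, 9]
c1 = -1, c2 = -2

b = -1·v1 + -2·v2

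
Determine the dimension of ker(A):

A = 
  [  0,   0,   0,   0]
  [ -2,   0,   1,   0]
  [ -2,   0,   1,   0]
nullity(A) = 3

Row reduce:
Swap R1 ↔ R2
R3 → R3 - (1)·R1
REF = 
  [ -2,   0,   1,   0]
  [  0,   0,   0,   0]
  [  0,   0,   0,   0]
Pivot columns: 1 → 1 pivot.
rank(A) = 1, so nullity(A) = 4 - 1 = 3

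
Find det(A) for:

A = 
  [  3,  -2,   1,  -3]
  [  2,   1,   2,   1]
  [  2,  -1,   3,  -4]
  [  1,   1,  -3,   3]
-45

Cofactor expansion along row 1: det(A) = a₁₁M₁₁ - a₁₂M₁₂ + a₁₃M₁₃ - a₁₄M₁₄

M₁₁ = det[[1, 2, 1]; [-1, 3, -4]; [1, -3, 3]]
  = (1)·((3)(3) - (-4)(-3)) - (2)·((-1)(3) - (-4)(1)) + (1)·((-1)(-3) - (3)(1))
  = (1)(-3) - (2)(1) + (1)(0)
  = -5
M₁₂ = det[[2, 2, 1]; [2, 3, -4]; [1, -3, 3]]
  = (2)·((3)(3) - (-4)(-3)) - (2)·((2)(3) - (-4)(1)) + (1)·((2)(-3) - (3)(1))
  = (2)(-3) - (2)(10) + (1)(-9)
  = -35
M₁₃ = det[[2, 1, 1]; [2, -1, -4]; [1, 1, 3]]
  = (2)·((-1)(3) - (-4)(1)) - (1)·((2)(3) - (-4)(1)) + (1)·((2)(1) - (-1)(1))
  = (2)(1) - (1)(10) + (1)(3)
  = -5
M₁₄ = det[[2, 1, 2]; [2, -1, 3]; [1, 1, -3]]
  = (2)·((-1)(-3) - (3)(1)) - (1)·((2)(-3) - (3)(1)) + (2)·((2)(1) - (-1)(1))
  = (2)(0) - (1)(-9) + (2)(3)
  = 15

det(A) = (3)(-5) - (-2)(-35) + (1)(-5) - (-3)(15) = -45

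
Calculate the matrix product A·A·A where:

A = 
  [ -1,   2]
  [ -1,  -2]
A² = A·A:
A²[1,1] = (-1)(-1) + (2)(-1) = -1
A²[1,2] = (-1)(2) + (2)(-2) = -6
A²[2,1] = (-1)(-1) + (-2)(-1) = 3
A²[2,2] = (-1)(2) + (-2)(-2) = 2
A² = 
  [ -1,  -6]
  [  3,   2]

A^3 = A^2·A:
A^3[1,1] = (-1)(-1) + (-6)(-1) = 7
A^3[1,2] = (-1)(2) + (-6)(-2) = 10
A^3[2,1] = (3)(-1) + (2)(-1) = -5
A^3[2,2] = (3)(2) + (2)(-2) = 2
A^3 = 
  [  7,  10]
  [ -5,   2]

Therefore
A^3 = 
  [  7,  10]
  [ -5,   2]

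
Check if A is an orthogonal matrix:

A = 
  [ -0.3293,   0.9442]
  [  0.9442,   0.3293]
Yes

AᵀA = 
  [  1,   0]
  [  0,   1]
≈ I (equal to I up to the 4-dp rounding of the entries)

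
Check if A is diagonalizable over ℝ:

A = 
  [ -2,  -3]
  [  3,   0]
No

tr(A) = -2, det(A) = 9
Characteristic polynomial: λ² - tr(A)λ + det(A) = λ² + 2λ + 9
λ² + 2λ + 9 = 0  ⇒  λ = (-2 ± √((2)² - 4·(9)))/2 = (-2 ± √(-32))/2
  = -1 + 2i√2,  -1 - 2i√2
Eigenvalues: -1 + 2i√2, -1 - 2i√2  (≈ -1 + 2.828i, -1 - 2.828i)
Has complex eigenvalues (not diagonalizable over ℝ).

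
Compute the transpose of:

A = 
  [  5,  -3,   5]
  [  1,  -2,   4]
Aᵀ = 
  [  5,   1]
  [ -3,  -2]
  [  5,   4]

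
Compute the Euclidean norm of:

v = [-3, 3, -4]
5.831

||v||₂ = √((-3)² + (3)² + (-4)²) = √34 = 5.831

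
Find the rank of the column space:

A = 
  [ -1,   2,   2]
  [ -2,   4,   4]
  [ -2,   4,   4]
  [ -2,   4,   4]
dim(Col(A)) = 1

Row reduce:
R2 → R2 - (2)·R1
R3 → R3 - (2)·R1
R4 → R4 - (2)·R1
REF = 
  [ -1,   2,   2]
  [  0,   0,   0]
  [  0,   0,   0]
  [  0,   0,   0]
Pivot columns: 1 → 1 pivot.
dim(Col(A)) = number of pivot columns = 1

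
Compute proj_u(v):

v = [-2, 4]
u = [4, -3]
v·u = (-2)(4) + (4)(-3) = -20
u·u = (4)² + (-3)² = 25
proj_u(v) = (v·u / u·u) × u = (-20/25) × u = (-4/5) × u

proj_u(v) = [-16/5, 12/5]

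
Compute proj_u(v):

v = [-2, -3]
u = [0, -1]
v·u = (-2)(0) + (-3)(-1) = 3
u·u = (0)² + (-1)² = 1
proj_u(v) = (v·u / u·u) × u = (3/1) × u = (3) × u

proj_u(v) = [0, -3]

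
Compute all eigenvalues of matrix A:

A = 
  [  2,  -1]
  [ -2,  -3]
λ = (-1 + √33)/2, (-1 - √33)/2  (≈ 2.372, -3.372)

tr(A) = -1, det(A) = -8
Characteristic polynomial: λ² - tr(A)λ + det(A) = λ² + λ - 8
λ² + λ - 8 = 0  ⇒  λ = (-1 ± √((1)² - 4·(-8)))/2 = (-1 ± √(33))/2
  = (-1 + √33)/2,  (-1 - √33)/2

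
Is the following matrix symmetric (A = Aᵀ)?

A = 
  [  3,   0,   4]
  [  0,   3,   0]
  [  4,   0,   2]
Yes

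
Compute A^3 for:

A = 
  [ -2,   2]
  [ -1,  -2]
A^3 = 
  [  4,  20]
  [-10,   4]

A² = A·A:
A²[1,1] = (-2)(-2) + (2)(-1) = 2
A²[1,2] = (-2)(2) + (2)(-2) = -8
A²[2,1] = (-1)(-2) + (-2)(-1) = 4
A²[2,2] = (-1)(2) + (-2)(-2) = 2
A² = 
  [  2,  -8]
  [  4,   2]

A^3 = A^2·A:
A^3[1,1] = (2)(-2) + (-8)(-1) = 4
A^3[1,2] = (2)(2) + (-8)(-2) = 20
A^3[2,1] = (4)(-2) + (2)(-1) = -10
A^3[2,2] = (4)(2) + (2)(-2) = 4
A^3 = 
  [  4,  20]
  [-10,   4]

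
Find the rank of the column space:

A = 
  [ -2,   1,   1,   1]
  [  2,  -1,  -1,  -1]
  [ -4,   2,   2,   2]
dim(Col(A)) = 1

Row reduce:
R2 → R2 + (1)·R1
R3 → R3 - (2)·R1
REF = 
  [ -2,   1,   1,   1]
  [  0,   0,   0,   0]
  [  0,   0,   0,   0]
Pivot columns: 1 → 1 pivot.
dim(Col(A)) = number of pivot columns = 1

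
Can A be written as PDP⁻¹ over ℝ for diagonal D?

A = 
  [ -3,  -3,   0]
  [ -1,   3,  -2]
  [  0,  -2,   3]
Yes

Characteristic polynomial: det(λI - A) = λ³ - 3λ² - 16λ + 24
By the rational root theorem any rational root is an integer dividing 24; none of those is a root, so p(λ) has no rational roots and hence (being an irreducible cubic) no repeated roots.
Discriminant of the cubic: Δ = 26464
Δ > 0 ⇒ three distinct real eigenvalues: λ ≈ -3.509, 1.317, 5.191
Three distinct real eigenvalues, so A has 3 independent eigenvectors.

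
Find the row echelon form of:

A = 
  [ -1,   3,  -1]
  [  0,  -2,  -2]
Row operations:
No row operations needed (already in echelon form).

Resulting echelon form:
REF = 
  [ -1,   3,  -1]
  [  0,  -2,  -2]

Rank = 2 (number of non-zero pivot rows).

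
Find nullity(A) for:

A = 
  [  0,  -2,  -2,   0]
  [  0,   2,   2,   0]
nullity(A) = 3

Row reduce:
R2 → R2 + (1)·R1
REF = 
  [  0,  -2,  -2,   0]
  [  0,   0,   0,   0]
Pivot columns: 2 → 1 pivot.
rank(A) = 1, so nullity(A) = 4 - 1 = 3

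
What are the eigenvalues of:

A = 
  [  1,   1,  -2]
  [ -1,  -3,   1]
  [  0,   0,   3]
λ = 3, -1 + √3, -1 - √3  (≈ 3, 0.7321, -2.732)

Characteristic polynomial: det(λI - A) = λ³ - λ² - 8λ + 6
Testing integer divisors of the constant term: p(3) = 0, so (λ - 3) is a factor:
p(λ) = (λ - 3)(λ² + 2λ - 2)
λ² + 2λ - 2 = 0  ⇒  λ = (-2 ± √((2)² - 4·(-2)))/2 = (-2 ± √(12))/2
  = -1 + √3,  -1 - √3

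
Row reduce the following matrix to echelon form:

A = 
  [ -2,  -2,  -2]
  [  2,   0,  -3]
Row operations:
R2 → R2 + (1)·R1

Resulting echelon form:
REF = 
  [ -2,  -2,  -2]
  [  0,  -2,  -5]

Rank = 2 (number of non-zero pivot rows).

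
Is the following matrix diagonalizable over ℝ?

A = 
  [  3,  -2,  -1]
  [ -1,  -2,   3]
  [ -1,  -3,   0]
No

Characteristic polynomial: det(λI - A) = λ³ - λ² - 32
By the rational root theorem any rational root is an integer dividing 32; none of those is a root, so p(λ) has no rational roots and hence (being an irreducible cubic) no repeated roots.
Discriminant of the cubic: Δ = -27776
Δ < 0 ⇒ one real eigenvalue and a complex-conjugate pair: λ ≈ 3.546, -1.273 + 2.721i, -1.273 - 2.721i
Has complex eigenvalues (not diagonalizable over ℝ).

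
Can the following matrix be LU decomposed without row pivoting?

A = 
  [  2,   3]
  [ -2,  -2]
Yes.
A[1,1] = 2 ≠ 0, so Gaussian elimination proceeds without a row swap: multiplier ℓ₂₁ = (-2)/(2) = -1, and U[2,2] = -2 - (-1)(3) = 1.
L = 
  [  1,   0]
  [ -1,   1]
U = 
  [  2,   3]
  [  0,   1]
Check row 2 of LU: [(-1)(2), (-1)(3) + 1] = [-2, -2] = row 2 of A ✓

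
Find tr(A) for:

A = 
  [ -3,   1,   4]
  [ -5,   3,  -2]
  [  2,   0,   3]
3

tr(A) = -3 + 3 + 3 = 3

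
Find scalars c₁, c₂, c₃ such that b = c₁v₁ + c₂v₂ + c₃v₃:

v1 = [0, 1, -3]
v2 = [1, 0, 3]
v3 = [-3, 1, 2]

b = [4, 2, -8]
c1 = 3, c2 = 1, c3 = -1

b = 3·v1 + 1·v2 + -1·v3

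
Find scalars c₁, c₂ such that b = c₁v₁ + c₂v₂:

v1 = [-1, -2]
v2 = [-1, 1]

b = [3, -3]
c1 = 0, c2 = -3

b = 0·v1 + -3·v2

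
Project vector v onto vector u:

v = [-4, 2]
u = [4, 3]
v·u = (-4)(4) + (2)(3) = -10
u·u = (4)² + (3)² = 25
proj_u(v) = (v·u / u·u) × u = (-10/25) × u = (-2/5) × u

proj_u(v) = [-8/5, -6/5]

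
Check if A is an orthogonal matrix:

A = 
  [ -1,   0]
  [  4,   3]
No

AᵀA = 
  [ 17,  12]
  [ 12,   9]
≠ I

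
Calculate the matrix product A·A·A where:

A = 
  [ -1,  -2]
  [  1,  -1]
A^3 = 
  [  5,  -2]
  [  1,   5]

A² = A·A:
A²[1,1] = (-1)(-1) + (-2)(1) = -1
A²[1,2] = (-1)(-2) + (-2)(-1) = 4
A²[2,1] = (1)(-1) + (-1)(1) = -2
A²[2,2] = (1)(-2) + (-1)(-1) = -1
A² = 
  [ -1,   4]
  [ -2,  -1]

A^3 = A^2·A:
A^3[1,1] = (-1)(-1) + (4)(1) = 5
A^3[1,2] = (-1)(-2) + (4)(-1) = -2
A^3[2,1] = (-2)(-1) + (-1)(1) = 1
A^3[2,2] = (-2)(-2) + (-1)(-1) = 5
A^3 = 
  [  5,  -2]
  [  1,   5]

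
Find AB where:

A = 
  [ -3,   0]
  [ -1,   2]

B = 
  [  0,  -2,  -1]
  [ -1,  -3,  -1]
AB = 
  [  0,   6,   3]
  [ -2,  -4,  -1]

A is 2×2 and B is 2×3, so AB is 2×3. Each entry is (row of A)·(column of B):
AB[1,1] = (-3)(0) + (0)(-1) = 0
AB[1,2] = (-3)(-2) + (0)(-3) = 6
AB[1,3] = (-3)(-1) + (0)(-1) = 3
AB[2,1] = (-1)(0) + (2)(-1) = -2
AB[2,2] = (-1)(-2) + (2)(-3) = -4
AB[2,3] = (-1)(-1) + (2)(-1) = -1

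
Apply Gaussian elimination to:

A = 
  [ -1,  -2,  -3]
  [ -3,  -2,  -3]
Row operations:
R2 → R2 - (3)·R1

Resulting echelon form:
REF = 
  [ -1,  -2,  -3]
  [  0,   4,   6]

Rank = 2 (number of non-zero pivot rows).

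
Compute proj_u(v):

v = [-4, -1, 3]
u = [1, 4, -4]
proj_u(v) = [-20/33, -80/33, 80/33]

v·u = (-4)(1) + (-1)(4) + (3)(-4) = -20
u·u = (1)² + (4)² + (-4)² = 33
proj_u(v) = (v·u / u·u) × u = (-20/33) × u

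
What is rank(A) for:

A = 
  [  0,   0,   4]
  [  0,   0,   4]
rank(A) = 1

Row reduce:
R2 → R2 - (1)·R1
REF = 
  [  0,   0,   4]
  [  0,   0,   0]
Pivot columns: 3 → 1 pivot.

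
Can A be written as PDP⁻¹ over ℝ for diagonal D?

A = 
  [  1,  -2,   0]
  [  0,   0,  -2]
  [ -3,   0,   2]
No

Characteristic polynomial: det(λI - A) = λ³ - 3λ² + 2λ + 12
By the rational root theorem any rational root is an integer dividing 12; none of those is a root, so p(λ) has no rational roots and hence (being an irreducible cubic) no repeated roots.
Discriminant of the cubic: Δ = -3884
Δ < 0 ⇒ one real eigenvalue and a complex-conjugate pair: λ ≈ 2.217 + 1.856i, 2.217 - 1.856i, -1.435
Has complex eigenvalues (not diagonalizable over ℝ).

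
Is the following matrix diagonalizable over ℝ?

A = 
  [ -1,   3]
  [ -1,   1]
No

tr(A) = 0, det(A) = 2
Characteristic polynomial: λ² - tr(A)λ + det(A) = λ² + 2
λ² + 2 = 0  ⇒  λ = (0 ± √((0)² - 4·(2)))/2 = (0 ± √(-8))/2
  = i√2,  -i√2
Eigenvalues: i√2, -i√2  (≈ 0 + 1.414i, 0 - 1.414i)
Has complex eigenvalues (not diagonalizable over ℝ).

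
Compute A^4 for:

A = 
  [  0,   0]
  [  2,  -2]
A² = A·A:
A²[1,1] = (0)(0) + (0)(2) = 0
A²[1,2] = (0)(0) + (0)(-2) = 0
A²[2,1] = (2)(0) + (-2)(2) = -4
A²[2,2] = (2)(0) + (-2)(-2) = 4
A² = 
  [  0,   0]
  [ -4,   4]

A^3 = A^2·A:
A^3[1,1] = (0)(0) + (0)(2) = 0
A^3[1,2] = (0)(0) + (0)(-2) = 0
A^3[2,1] = (-4)(0) + (4)(2) = 8
A^3[2,2] = (-4)(0) + (4)(-2) = -8
A^3 = 
  [  0,   0]
  [  8,  -8]

A^4 = A^3·A:
A^4[1,1] = (0)(0) + (0)(2) = 0
A^4[1,2] = (0)(0) + (0)(-2) = 0
A^4[2,1] = (8)(0) + (-8)(2) = -16
A^4[2,2] = (8)(0) + (-8)(-2) = 16
A^4 = 
  [  0,   0]
  [-16,  16]

Therefore
A^4 = 
  [  0,   0]
  [-16,  16]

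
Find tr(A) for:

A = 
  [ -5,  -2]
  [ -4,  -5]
-10

tr(A) = -5 + -5 = -10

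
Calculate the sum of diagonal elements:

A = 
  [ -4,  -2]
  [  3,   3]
-1

tr(A) = -4 + 3 = -1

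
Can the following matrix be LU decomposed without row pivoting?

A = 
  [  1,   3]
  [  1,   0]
Yes.
A[1,1] = 1 ≠ 0, so Gaussian elimination proceeds without a row swap: multiplier ℓ₂₁ = (1)/(1) = 1, and U[2,2] = 0 - (1)(3) = -3.
L = 
  [  1,   0]
  [  1,   1]
U = 
  [  1,   3]
  [  0,  -3]
Check row 2 of LU: [(1)(1), (1)(3) + (-3)] = [1, 0] = row 2 of A ✓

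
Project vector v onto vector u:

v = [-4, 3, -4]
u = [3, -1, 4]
proj_u(v) = [-93/26, 31/26, -62/13]

v·u = (-4)(3) + (3)(-1) + (-4)(4) = -31
u·u = (3)² + (-1)² + (4)² = 26
proj_u(v) = (v·u / u·u) × u = (-31/26) × u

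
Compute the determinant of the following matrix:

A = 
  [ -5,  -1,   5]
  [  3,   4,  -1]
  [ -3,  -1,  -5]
Cofactor expansion along row 1:
det(A) = (-5)·((4)(-5) - (-1)(-1)) - (-1)·((3)(-5) - (-1)(-3)) + (5)·((3)(-1) - (4)(-3))
  = (-5)(-21) - (-1)(-18) + (5)(9)
  = 132

det(A) = 132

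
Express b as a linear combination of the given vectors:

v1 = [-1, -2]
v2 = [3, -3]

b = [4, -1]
c1 = -1, c2 = 1

b = -1·v1 + 1·v2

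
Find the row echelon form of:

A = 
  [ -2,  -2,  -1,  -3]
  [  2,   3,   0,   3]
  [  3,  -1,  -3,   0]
Row operations:
R2 → R2 + (1)·R1
R3 → R3 + (3/2)·R1
R3 → R3 + (4)·R2

Resulting echelon form:
REF = 
  [   -2,    -2,    -1,    -3]
  [    0,     1,    -1,     0]
  [    0,     0, -17/2,  -9/2]

Rank = 3 (number of non-zero pivot rows).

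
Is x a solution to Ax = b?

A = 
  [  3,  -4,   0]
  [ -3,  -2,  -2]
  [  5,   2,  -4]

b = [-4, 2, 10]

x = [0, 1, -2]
Yes

Ax = [-4, 2, 10] = b ✓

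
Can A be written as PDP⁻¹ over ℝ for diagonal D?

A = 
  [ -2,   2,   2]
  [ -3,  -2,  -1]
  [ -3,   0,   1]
No

Characteristic polynomial: det(λI - A) = λ³ + 3λ² + 12λ - 4
By the rational root theorem any rational root is an integer dividing 4; none of those is a root, so p(λ) has no rational roots and hence (being an irreducible cubic) no repeated roots.
Discriminant of the cubic: Δ = -8208
Δ < 0 ⇒ one real eigenvalue and a complex-conjugate pair: λ ≈ -1.654 + 3.207i, -1.654 - 3.207i, 0.3073
Has complex eigenvalues (not diagonalizable over ℝ).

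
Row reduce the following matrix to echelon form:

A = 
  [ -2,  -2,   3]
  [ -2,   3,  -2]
Row operations:
R2 → R2 - (1)·R1

Resulting echelon form:
REF = 
  [ -2,  -2,   3]
  [  0,   5,  -5]

Rank = 2 (number of non-zero pivot rows).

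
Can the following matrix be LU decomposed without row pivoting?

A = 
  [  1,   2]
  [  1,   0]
Yes.
A[1,1] = 1 ≠ 0, so Gaussian elimination proceeds without a row swap: multiplier ℓ₂₁ = (1)/(1) = 1, and U[2,2] = 0 - (1)(2) = -2.
L = 
  [  1,   0]
  [  1,   1]
U = 
  [  1,   2]
  [  0,  -2]
Check row 2 of LU: [(1)(1), (1)(2) + (-2)] = [1, 0] = row 2 of A ✓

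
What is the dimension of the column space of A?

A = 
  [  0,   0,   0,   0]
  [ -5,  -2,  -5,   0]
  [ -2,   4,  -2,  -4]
Row reduce:
Swap R1 ↔ R2
R3 → R3 - (2/5)·R1
Swap R2 ↔ R3
REF = 
  [  -5,   -2,   -5,    0]
  [   0, 24/5,    0,   -4]
  [   0,    0,    0,    0]
Pivot columns: 1, 2 → 2 pivots.
dim(Col(A)) = number of pivot columns = 2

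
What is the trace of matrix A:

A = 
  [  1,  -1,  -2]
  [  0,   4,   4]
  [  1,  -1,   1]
6

tr(A) = 1 + 4 + 1 = 6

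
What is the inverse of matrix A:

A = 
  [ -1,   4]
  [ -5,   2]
det(A) = (-1)(2) - (4)(-5) = 18
For a 2×2 matrix, A⁻¹ = (1/det(A)) · [[d, -b], [-c, a]]
    = (1/18) · [[2, -4], [5, -1]]

A⁻¹ = 
  [  1/9,  -2/9]
  [ 5/18, -1/18]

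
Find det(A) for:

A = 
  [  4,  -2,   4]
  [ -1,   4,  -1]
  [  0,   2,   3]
42

Cofactor expansion along row 1:
det(A) = (4)·((4)(3) - (-1)(2)) - (-2)·((-1)(3) - (-1)(0)) + (4)·((-1)(2) - (4)(0))
  = (4)(14) - (-2)(-3) + (4)(-2)
  = 42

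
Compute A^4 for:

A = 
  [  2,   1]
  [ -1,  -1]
A² = A·A:
A²[1,1] = (2)(2) + (1)(-1) = 3
A²[1,2] = (2)(1) + (1)(-1) = 1
A²[2,1] = (-1)(2) + (-1)(-1) = -1
A²[2,2] = (-1)(1) + (-1)(-1) = 0
A² = 
  [  3,   1]
  [ -1,   0]

A^3 = A^2·A:
A^3[1,1] = (3)(2) + (1)(-1) = 5
A^3[1,2] = (3)(1) + (1)(-1) = 2
A^3[2,1] = (-1)(2) + (0)(-1) = -2
A^3[2,2] = (-1)(1) + (0)(-1) = -1
A^3 = 
  [  5,   2]
  [ -2,  -1]

A^4 = A^3·A:
A^4[1,1] = (5)(2) + (2)(-1) = 8
A^4[1,2] = (5)(1) + (2)(-1) = 3
A^4[2,1] = (-2)(2) + (-1)(-1) = -3
A^4[2,2] = (-2)(1) + (-1)(-1) = -1
A^4 = 
  [  8,   3]
  [ -3,  -1]

Therefore
A^4 = 
  [  8,   3]
  [ -3,  -1]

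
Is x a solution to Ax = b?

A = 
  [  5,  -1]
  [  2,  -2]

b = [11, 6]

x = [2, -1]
Yes

Ax = [11, 6] = b ✓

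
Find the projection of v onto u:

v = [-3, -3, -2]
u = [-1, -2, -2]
v·u = (-3)(-1) + (-3)(-2) + (-2)(-2) = 13
u·u = (-1)² + (-2)² + (-2)² = 9
proj_u(v) = (v·u / u·u) × u = (13/9) × u

proj_u(v) = [-13/9, -26/9, -26/9]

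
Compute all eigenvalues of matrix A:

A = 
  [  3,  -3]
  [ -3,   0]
tr(A) = 3, det(A) = -9
Characteristic polynomial: λ² - tr(A)λ + det(A) = λ² - 3λ - 9
λ² - 3λ - 9 = 0  ⇒  λ = (3 ± √((-3)² - 4·(-9)))/2 = (3 ± √(45))/2
  = (3 + 3√5)/2,  (3 - 3√5)/2

λ = (3 + 3√5)/2, (3 - 3√5)/2  (≈ 4.854, -1.854)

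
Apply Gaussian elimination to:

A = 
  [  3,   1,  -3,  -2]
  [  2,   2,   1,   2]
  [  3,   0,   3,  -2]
Row operations:
R2 → R2 - (2/3)·R1
R3 → R3 - (1)·R1
R3 → R3 + (3/4)·R2

Resulting echelon form:
REF = 
  [   3,    1,   -3,   -2]
  [   0,  4/3,    3, 10/3]
  [   0,    0, 33/4,  5/2]

Rank = 3 (number of non-zero pivot rows).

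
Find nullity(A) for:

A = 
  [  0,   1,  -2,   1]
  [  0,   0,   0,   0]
nullity(A) = 3

Row reduce:
(no row operations needed)
REF = 
  [  0,   1,  -2,   1]
  [  0,   0,   0,   0]
Pivot columns: 2 → 1 pivot.
rank(A) = 1, so nullity(A) = 4 - 1 = 3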